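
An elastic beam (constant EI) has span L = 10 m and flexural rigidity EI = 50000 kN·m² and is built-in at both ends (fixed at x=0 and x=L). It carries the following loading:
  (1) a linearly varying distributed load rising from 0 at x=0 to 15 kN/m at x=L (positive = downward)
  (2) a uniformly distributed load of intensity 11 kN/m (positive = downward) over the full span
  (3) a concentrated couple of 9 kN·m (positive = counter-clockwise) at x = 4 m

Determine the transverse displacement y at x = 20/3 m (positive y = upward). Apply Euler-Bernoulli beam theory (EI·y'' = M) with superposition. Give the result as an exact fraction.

Load 1 — triangular load w₀=15 kN/m (0→w₀ over full span):
  y_1 = -w₀x²(L-x)²(x+2L)/(120LEI) = -15·(20/3)²·(10-(20/3))²·((20/3)+2·10)/(120·10·50000) = -4/1215 m
Load 2 — uniform load w=11 kN/m over full span:
  y_2 = -wx²(L-x)²/(24EI) = -11·(20/3)²·(10-(20/3))²/(24·50000) = -11/2430 m
Load 3 — applied couple M₀=9 kN·m at a=4 m (b=L-a=6):
  y_3 = (R_Ax³/6 - M_Ax²/2 - M₀(x-a)²/2)/EI  [x>a] with R_A=162/125, M_A=27/25 = ((162/125)·(20/3)³/6 - (27/25)·(20/3)²/2 - 9·((20/3)-4)²/2)/50000 = 1/6250 m
Superposition: y = Σ y_i = -5816/759375 m ≈ -0.007659 m

y(20/3) = -5816/759375 m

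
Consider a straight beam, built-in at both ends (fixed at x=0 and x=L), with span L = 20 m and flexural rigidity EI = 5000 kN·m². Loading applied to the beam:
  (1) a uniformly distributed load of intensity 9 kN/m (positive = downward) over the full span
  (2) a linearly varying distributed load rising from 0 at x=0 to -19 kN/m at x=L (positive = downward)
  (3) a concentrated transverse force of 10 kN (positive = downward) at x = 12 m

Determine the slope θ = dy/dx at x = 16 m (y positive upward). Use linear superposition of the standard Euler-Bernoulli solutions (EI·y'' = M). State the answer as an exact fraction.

Load 1 — uniform load w=9 kN/m over full span:
  θ_1 = -wx(L-x)(L-2x)/(12EI) = -9·16·(20-16)·(20-2·16)/(12·5000) = 72/625 rad
Load 2 — triangular load w₀=-19 kN/m (0→w₀ over full span):
  θ_2 = -w₀(2x(L-x)(L-2x)(x+2L)+x²(L-x)²)/(120LEI) = -(-19)·(2·16·(20-16)·(20-2·16)·(16+2·20)+16²·(20-16)²)/(120·20·5000) = -1216/9375 rad
Load 3 — point force P=10 kN at a=12 m (b=L-a=8):
  θ_3 = Pa²(L-x)(2bL-(3b+a)(L-x))/(2L³EI)  [x>a] = 10·12²·(20-16)·(2·8·20-(3·8+12)·(20-16))/(2·20³·5000) = 198/15625 rad
Superposition: θ = Σ θ_i = -86/46875 rad ≈ -0.001835 rad

θ(16) = -86/46875 rad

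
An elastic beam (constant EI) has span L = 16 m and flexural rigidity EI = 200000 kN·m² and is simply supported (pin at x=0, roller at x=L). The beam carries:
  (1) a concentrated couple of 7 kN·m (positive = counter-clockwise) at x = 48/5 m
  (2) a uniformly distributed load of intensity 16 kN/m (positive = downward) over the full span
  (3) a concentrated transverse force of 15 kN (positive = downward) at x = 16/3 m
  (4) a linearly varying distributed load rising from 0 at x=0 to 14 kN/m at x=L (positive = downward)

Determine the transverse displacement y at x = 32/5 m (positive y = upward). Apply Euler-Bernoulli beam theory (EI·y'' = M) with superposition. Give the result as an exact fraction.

Load 1 — applied couple M₀=7 kN·m at a=48/5 m (b=L-a=32/5):
  y_1 = (M₀x³/(6L)+C₁x)/EI  [x≤a] with C₁=M₀(3b²-L²)/(6L)=-728/75 = (7·(32/5)³/(6·16)+(-728/75)·(32/5))/200000 = -84/390625 m
Load 2 — uniform load w=16 kN/m over full span:
  y_2 = -wx(L³-2Lx²+x³)/(24EI) = -16·(32/5)·(16³-2·16·(32/5)²+(32/5)³)/(24·200000) = -126976/1953125 m
Load 3 — point force P=15 kN at a=16/3 m (b=L-a=32/3):
  y_3 = -Pa(L-x)(2Lx-a²-x²)/(6LEI)  [x>a] = -15·(16/3)·(16-(32/5))·(2·16·(32/5)-(16/3)²-(32/5)²)/(6·16·200000) = -3808/703125 m
Load 4 — triangular load w₀=14 kN/m (0→w₀ over full span):
  y_4 = -w₀x(7L⁴-10L²x²+3x⁴)/(360LEI) = -14·(32/5)·(7·16⁴-10·16²·(32/5)²+3·(32/5)⁴)/(360·16·200000) = -4089344/146484375 m
Superposition: y = Σ y_i = -43312132/439453125 m ≈ -0.098559 m

y(32/5) = -43312132/439453125 m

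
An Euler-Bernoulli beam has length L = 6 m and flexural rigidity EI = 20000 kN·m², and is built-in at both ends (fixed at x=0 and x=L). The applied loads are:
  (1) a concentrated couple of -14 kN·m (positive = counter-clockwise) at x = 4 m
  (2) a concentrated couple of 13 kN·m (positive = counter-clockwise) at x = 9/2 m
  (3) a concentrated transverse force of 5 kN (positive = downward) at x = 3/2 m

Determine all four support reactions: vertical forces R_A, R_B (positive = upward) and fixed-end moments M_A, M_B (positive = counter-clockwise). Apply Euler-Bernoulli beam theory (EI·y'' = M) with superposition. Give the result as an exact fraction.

R_A = 1021/288 kN, M_A = 347/96 kN·m, R_B = 419/288 kN, M_B = -123/32 kN·m

Load 1 — applied couple M₀=-14 kN·m at a=4 m (b=L-a=2):
  R_A = 6M₀ab/L³ = 6·(-14)·4·2/6³ = -28/9 kN
  M_A = M₀b(2a-b)/L² = (-14)·2·(2·4-2)/6² = -14/3 kN·m
  R_B = -6M₀ab/L³ = -6·(-14)·4·2/6³ = 28/9 kN
  M_B = M₀a(2b-a)/L² = (-14)·4·(2·2-4)/6² = 0 kN·m
Load 2 — applied couple M₀=13 kN·m at a=9/2 m (b=L-a=3/2):
  R_A = 6M₀ab/L³ = 6·13·(9/2)·(3/2)/6³ = 39/16 kN
  M_A = M₀b(2a-b)/L² = 13·(3/2)·(2·(9/2)-(3/2))/6² = 65/16 kN·m
  R_B = -6M₀ab/L³ = -6·13·(9/2)·(3/2)/6³ = -39/16 kN
  M_B = M₀a(2b-a)/L² = 13·(9/2)·(2·(3/2)-(9/2))/6² = -39/16 kN·m
Load 3 — point force P=5 kN at a=3/2 m (b=L-a=9/2):
  R_A = Pb²(3a+b)/L³ = 5·(9/2)²·(3·(3/2)+(9/2))/6³ = 135/32 kN
  M_A = Pab²/L² = 5·(3/2)·(9/2)²/6² = 135/32 kN·m
  R_B = Pa²(a+3b)/L³ = 5·(3/2)²·((3/2)+3·(9/2))/6³ = 25/32 kN
  M_B = -Pa²b/L² = -5·(3/2)²·(9/2)/6² = -45/32 kN·m
Superposition: R_A = 1021/288 kN, M_A = 347/96 kN·m, R_B = 419/288 kN, M_B = -123/32 kN·m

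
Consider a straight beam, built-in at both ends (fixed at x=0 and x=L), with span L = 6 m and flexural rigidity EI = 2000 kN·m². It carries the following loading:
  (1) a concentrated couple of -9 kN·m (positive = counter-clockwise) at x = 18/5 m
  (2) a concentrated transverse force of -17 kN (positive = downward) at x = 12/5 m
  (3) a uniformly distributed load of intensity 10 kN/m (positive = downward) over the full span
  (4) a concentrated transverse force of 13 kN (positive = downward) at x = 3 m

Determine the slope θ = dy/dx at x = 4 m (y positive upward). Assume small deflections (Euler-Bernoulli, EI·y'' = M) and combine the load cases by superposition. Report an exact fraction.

Load 1 — applied couple M₀=-9 kN·m at a=18/5 m (b=L-a=12/5):
  θ_1 = (R_Ax²/2 - M_Ax - M₀(x-a))/EI  [x>a] with R_A=-54/25, M_A=-72/25 = ((-54/25)·4²/2 - (-72/25)·4 - (-9)·(4-(18/5)))/2000 = -27/25000 rad
Load 2 — point force P=-17 kN at a=12/5 m (b=L-a=18/5):
  θ_2 = Pa²(L-x)(2bL-(3b+a)(L-x))/(2L³EI)  [x>a] = (-17)·(12/5)²·(6-4)·(2·(18/5)·6-(3·(18/5)+(12/5))·(6-4))/(2·6³·2000) = -119/31250 rad
Load 3 — uniform load w=10 kN/m over full span:
  θ_3 = -wx(L-x)(L-2x)/(12EI) = -10·4·(6-4)·(6-2·4)/(12·2000) = 1/150 rad
Load 4 — point force P=13 kN at a=3 m (b=L-a=3):
  θ_4 = Pa²(L-x)(2bL-(3b+a)(L-x))/(2L³EI)  [x>a] = 13·3²·(6-4)·(2·3·6-(3·3+3)·(6-4))/(2·6³·2000) = 13/4000 rad
Superposition: θ = Σ θ_i = 7543/1500000 rad ≈ 0.005029 rad

θ(4) = 7543/1500000 rad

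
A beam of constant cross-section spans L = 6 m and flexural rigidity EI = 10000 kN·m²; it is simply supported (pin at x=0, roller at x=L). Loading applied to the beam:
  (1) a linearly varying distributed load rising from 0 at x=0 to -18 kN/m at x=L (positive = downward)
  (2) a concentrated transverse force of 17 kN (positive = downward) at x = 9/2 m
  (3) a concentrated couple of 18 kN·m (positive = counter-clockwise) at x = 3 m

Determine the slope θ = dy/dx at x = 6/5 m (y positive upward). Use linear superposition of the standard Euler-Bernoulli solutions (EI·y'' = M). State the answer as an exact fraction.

θ(6/5) = 794259/200000000 rad

Load 1 — triangular load w₀=-18 kN/m (0→w₀ over full span):
  θ_1 = -w₀(7L⁴-30L²x²+15x⁴)/(360LEI) = -(-18)·(7·6⁴-30·6²·(6/5)²+15·(6/5)⁴)/(360·6·10000) = 2457/390625 rad
Load 2 — point force P=17 kN at a=9/2 m (b=L-a=3/2):
  θ_2 = -Pb(L²-b²-3x²)/(6LEI)  [x≤a] = -17·(3/2)·(6²-(3/2)²-3·(6/5)²)/(6·6·10000) = -16677/8000000 rad
Load 3 — applied couple M₀=18 kN·m at a=3 m (b=L-a=3):
  θ_3 = (M₀x²/(2L)+C₁)/EI  [x≤a] with C₁=M₀(3b²-L²)/(6L)=-9/2 = (18·(6/5)²/(2·6)+(-9/2))/10000 = -117/500000 rad
Superposition: θ = Σ θ_i = 794259/200000000 rad ≈ 0.003971 rad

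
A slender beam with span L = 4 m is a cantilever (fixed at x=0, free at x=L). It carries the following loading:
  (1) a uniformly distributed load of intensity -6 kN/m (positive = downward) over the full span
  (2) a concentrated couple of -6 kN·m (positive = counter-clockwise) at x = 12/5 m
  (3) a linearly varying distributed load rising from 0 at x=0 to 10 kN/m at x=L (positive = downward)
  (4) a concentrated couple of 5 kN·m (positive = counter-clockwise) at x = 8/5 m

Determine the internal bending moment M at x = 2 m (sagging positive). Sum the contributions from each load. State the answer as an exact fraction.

M(2) = -32/3 kN·m

Load 1 — uniform load w=-6 kN/m over full span:
  M_1 = -w(L-x)²/2 = -(-6)·(4-2)²/2 = 12 kN·m
Load 2 — applied couple M₀=-6 kN·m at a=12/5 m (b=L-a=8/5):
  M_2 = M₀  [x≤a] = (-6) = -6 kN·m
Load 3 — triangular load w₀=10 kN/m (0→w₀ over full span):
  M_3 = w₀Lx/2 - w₀L²/3 - w₀x³/(6L) = 10·4·2/2 - 10·4²/3 - 10·2³/(6·4) = -50/3 kN·m
Load 4 — applied couple M₀=5 kN·m at a=8/5 m (b=L-a=12/5):
  M_4 = 0  [x>a] = 0 kN·m
Superposition: M = Σ M_i = -32/3 kN·m ≈ -10.666667 kN·m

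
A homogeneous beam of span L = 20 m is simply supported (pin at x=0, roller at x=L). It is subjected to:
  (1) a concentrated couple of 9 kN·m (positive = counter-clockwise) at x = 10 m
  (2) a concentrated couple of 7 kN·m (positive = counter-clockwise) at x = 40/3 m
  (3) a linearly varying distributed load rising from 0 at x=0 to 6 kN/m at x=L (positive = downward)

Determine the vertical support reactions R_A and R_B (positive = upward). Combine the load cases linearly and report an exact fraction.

R_A = 104/5 kN, R_B = 196/5 kN

Load 1 — applied couple M₀=9 kN·m at a=10 m (b=L-a=10):
  R_A = M₀/L = 9/20 kN
  R_B = -M₀/L = -9/20 kN
Load 2 — applied couple M₀=7 kN·m at a=40/3 m (b=L-a=20/3):
  R_A = M₀/L = 7/20 kN
  R_B = -M₀/L = -7/20 kN
Load 3 — triangular load w₀=6 kN/m (0→w₀ over full span):
  R_A = w₀L/6 = 6·20/6 = 20 kN
  R_B = w₀L/3 = 6·20/3 = 40 kN
Superposition: R_A = 104/5 kN, R_B = 196/5 kN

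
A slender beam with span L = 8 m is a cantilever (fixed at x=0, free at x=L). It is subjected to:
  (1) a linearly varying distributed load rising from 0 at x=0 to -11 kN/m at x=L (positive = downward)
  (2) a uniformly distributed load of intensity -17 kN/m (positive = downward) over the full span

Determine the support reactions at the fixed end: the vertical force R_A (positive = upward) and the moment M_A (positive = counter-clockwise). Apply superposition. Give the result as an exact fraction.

Load 1 — triangular load w₀=-11 kN/m (0→w₀ over full span):
  R_A = w₀L/2 = (-11)·8/2 = -44 kN
  M_A = w₀L²/3 = (-11)·8²/3 = -704/3 kN·m
Load 2 — uniform load w=-17 kN/m over full span:
  R_A = wL = (-17)·8 = -136 kN
  M_A = wL²/2 = (-17)·8²/2 = -544 kN·m
Superposition: R_A = -180 kN, M_A = -2336/3 kN·m

R_A = -180 kN, M_A = -2336/3 kN·m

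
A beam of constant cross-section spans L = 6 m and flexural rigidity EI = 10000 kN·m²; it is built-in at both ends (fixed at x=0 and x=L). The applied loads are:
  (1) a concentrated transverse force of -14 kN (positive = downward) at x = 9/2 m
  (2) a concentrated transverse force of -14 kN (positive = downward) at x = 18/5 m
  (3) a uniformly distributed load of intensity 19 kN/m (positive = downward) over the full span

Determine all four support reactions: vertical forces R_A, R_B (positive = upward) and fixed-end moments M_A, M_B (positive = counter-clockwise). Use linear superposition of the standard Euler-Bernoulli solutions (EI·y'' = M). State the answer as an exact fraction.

Load 1 — point force P=-14 kN at a=9/2 m (b=L-a=3/2):
  R_A = Pb²(3a+b)/L³ = (-14)·(3/2)²·(3·(9/2)+(3/2))/6³ = -35/16 kN
  M_A = Pab²/L² = (-14)·(9/2)·(3/2)²/6² = -63/16 kN·m
  R_B = Pa²(a+3b)/L³ = (-14)·(9/2)²·((9/2)+3·(3/2))/6³ = -189/16 kN
  M_B = -Pa²b/L² = -(-14)·(9/2)²·(3/2)/6² = 189/16 kN·m
Load 2 — point force P=-14 kN at a=18/5 m (b=L-a=12/5):
  R_A = Pb²(3a+b)/L³ = (-14)·(12/5)²·(3·(18/5)+(12/5))/6³ = -616/125 kN
  M_A = Pab²/L² = (-14)·(18/5)·(12/5)²/6² = -1008/125 kN·m
  R_B = Pa²(a+3b)/L³ = (-14)·(18/5)²·((18/5)+3·(12/5))/6³ = -1134/125 kN
  M_B = -Pa²b/L² = -(-14)·(18/5)²·(12/5)/6² = 1512/125 kN·m
Load 3 — uniform load w=19 kN/m over full span:
  R_A = wL/2 = 19·6/2 = 57 kN
  M_A = wL²/12 = 19·6²/12 = 57 kN·m
  R_B = wL/2 = 19·6/2 = 57 kN
  M_B = -wL²/12 = -19·6²/12 = -57 kN·m
Superposition: R_A = 99769/2000 kN, M_A = 89997/2000 kN·m, R_B = 72231/2000 kN, M_B = -66183/2000 kN·m

R_A = 99769/2000 kN, M_A = 89997/2000 kN·m, R_B = 72231/2000 kN, M_B = -66183/2000 kN·m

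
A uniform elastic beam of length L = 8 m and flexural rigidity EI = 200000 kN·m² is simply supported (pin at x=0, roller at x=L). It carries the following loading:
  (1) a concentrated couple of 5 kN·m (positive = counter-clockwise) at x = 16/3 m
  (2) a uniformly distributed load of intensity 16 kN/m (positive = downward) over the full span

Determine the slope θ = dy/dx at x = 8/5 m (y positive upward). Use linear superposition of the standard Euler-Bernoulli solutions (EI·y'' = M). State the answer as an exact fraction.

θ(8/5) = -77057/56250000 rad

Load 1 — applied couple M₀=5 kN·m at a=16/3 m (b=L-a=8/3):
  θ_1 = (M₀x²/(2L)+C₁)/EI  [x≤a] with C₁=M₀(3b²-L²)/(6L)=-40/9 = (5·(8/5)²/(2·8)+(-40/9))/200000 = -41/2250000 rad
Load 2 — uniform load w=16 kN/m over full span:
  θ_2 = -w(L³-6Lx²+4x³)/(24EI) = -16·(8³-6·8·(8/5)²+4·(8/5)³)/(24·200000) = -528/390625 rad
Superposition: θ = Σ θ_i = -77057/56250000 rad ≈ -0.001370 rad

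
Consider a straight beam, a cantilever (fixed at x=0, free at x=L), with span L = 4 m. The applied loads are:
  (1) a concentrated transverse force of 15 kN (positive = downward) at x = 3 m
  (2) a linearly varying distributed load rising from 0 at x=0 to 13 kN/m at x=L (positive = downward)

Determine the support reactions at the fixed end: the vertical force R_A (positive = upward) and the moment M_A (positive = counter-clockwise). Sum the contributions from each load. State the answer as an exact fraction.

Load 1 — point force P=15 kN at a=3 m (b=L-a=1):
  R_A = P = 15 kN
  M_A = Pa = 15·3 = 45 kN·m
Load 2 — triangular load w₀=13 kN/m (0→w₀ over full span):
  R_A = w₀L/2 = 13·4/2 = 26 kN
  M_A = w₀L²/3 = 13·4²/3 = 208/3 kN·m
Superposition: R_A = 41 kN, M_A = 343/3 kN·m

R_A = 41 kN, M_A = 343/3 kN·m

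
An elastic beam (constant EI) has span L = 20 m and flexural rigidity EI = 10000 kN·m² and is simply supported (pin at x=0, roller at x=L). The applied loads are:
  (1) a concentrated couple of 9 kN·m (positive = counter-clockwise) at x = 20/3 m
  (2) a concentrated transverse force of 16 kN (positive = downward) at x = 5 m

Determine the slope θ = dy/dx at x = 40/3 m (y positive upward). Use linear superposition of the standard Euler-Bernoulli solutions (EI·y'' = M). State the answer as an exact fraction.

Load 1 — applied couple M₀=9 kN·m at a=20/3 m (b=L-a=40/3):
  θ_1 = (M₀x²/(2L)-M₀(x-a)+C₁)/EI  [x>a] with C₁=M₀(3b²-L²)/(6L)=10 = (9·(40/3)²/(2·20)-9·((40/3)-(20/3))+10)/10000 = -1/1000 rad
Load 2 — point force P=16 kN at a=5 m (b=L-a=15):
  θ_2 = -Pa(2L²-6Lx+3x²+a²)/(6LEI)  [x>a] = -16·5·(2·20²-6·20·(40/3)+3·(40/3)²+5²)/(6·20·10000) = 29/1800 rad
Superposition: θ = Σ θ_i = 17/1125 rad ≈ 0.015111 rad

θ(40/3) = 17/1125 rad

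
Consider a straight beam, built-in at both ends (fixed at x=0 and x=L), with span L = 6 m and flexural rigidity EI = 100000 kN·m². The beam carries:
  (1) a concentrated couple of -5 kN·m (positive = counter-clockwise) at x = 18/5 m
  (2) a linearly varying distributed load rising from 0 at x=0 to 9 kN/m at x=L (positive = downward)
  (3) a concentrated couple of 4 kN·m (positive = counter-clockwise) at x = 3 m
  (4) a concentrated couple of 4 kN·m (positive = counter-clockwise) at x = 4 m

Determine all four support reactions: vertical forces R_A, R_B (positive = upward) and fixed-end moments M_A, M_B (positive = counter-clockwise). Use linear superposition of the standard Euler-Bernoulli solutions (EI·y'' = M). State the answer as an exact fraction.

R_A = 791/90 kN, M_A = 173/15 kN·m, R_B = 1639/90 kN, M_B = -79/5 kN·m

Load 1 — applied couple M₀=-5 kN·m at a=18/5 m (b=L-a=12/5):
  R_A = 6M₀ab/L³ = 6·(-5)·(18/5)·(12/5)/6³ = -6/5 kN
  M_A = M₀b(2a-b)/L² = (-5)·(12/5)·(2·(18/5)-(12/5))/6² = -8/5 kN·m
  R_B = -6M₀ab/L³ = -6·(-5)·(18/5)·(12/5)/6³ = 6/5 kN
  M_B = M₀a(2b-a)/L² = (-5)·(18/5)·(2·(12/5)-(18/5))/6² = -3/5 kN·m
Load 2 — triangular load w₀=9 kN/m (0→w₀ over full span):
  R_A = 3w₀L/20 = 3·9·6/20 = 81/10 kN
  M_A = w₀L²/30 = 9·6²/30 = 54/5 kN·m
  R_B = 7w₀L/20 = 7·9·6/20 = 189/10 kN
  M_B = -w₀L²/20 = -9·6²/20 = -81/5 kN·m
Load 3 — applied couple M₀=4 kN·m at a=3 m (b=L-a=3):
  R_A = 6M₀ab/L³ = 6·4·3·3/6³ = 1 kN
  M_A = M₀b(2a-b)/L² = 4·3·(2·3-3)/6² = 1 kN·m
  R_B = -6M₀ab/L³ = -6·4·3·3/6³ = -1 kN
  M_B = M₀a(2b-a)/L² = 4·3·(2·3-3)/6² = 1 kN·m
Load 4 — applied couple M₀=4 kN·m at a=4 m (b=L-a=2):
  R_A = 6M₀ab/L³ = 6·4·4·2/6³ = 8/9 kN
  M_A = M₀b(2a-b)/L² = 4·2·(2·4-2)/6² = 4/3 kN·m
  R_B = -6M₀ab/L³ = -6·4·4·2/6³ = -8/9 kN
  M_B = M₀a(2b-a)/L² = 4·4·(2·2-4)/6² = 0 kN·m
Superposition: R_A = 791/90 kN, M_A = 173/15 kN·m, R_B = 1639/90 kN, M_B = -79/5 kN·m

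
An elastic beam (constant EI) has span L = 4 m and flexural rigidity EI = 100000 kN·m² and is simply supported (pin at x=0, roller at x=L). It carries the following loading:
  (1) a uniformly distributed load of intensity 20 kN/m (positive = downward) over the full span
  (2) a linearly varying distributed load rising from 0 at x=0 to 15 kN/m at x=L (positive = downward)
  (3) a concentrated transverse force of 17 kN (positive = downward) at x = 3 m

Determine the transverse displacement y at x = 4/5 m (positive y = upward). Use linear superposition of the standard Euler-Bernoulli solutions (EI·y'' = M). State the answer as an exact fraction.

y(4/5) = -386389/625000000 m

Load 1 — uniform load w=20 kN/m over full span:
  y_1 = -wx(L³-2Lx²+x³)/(24EI) = -20·(4/5)·(4³-2·4·(4/5)²+(4/5)³)/(24·100000) = -464/1171875 m
Load 2 — triangular load w₀=15 kN/m (0→w₀ over full span):
  y_2 = -w₀x(7L⁴-10L²x²+3x⁴)/(360LEI) = -15·(4/5)·(7·4⁴-10·4²·(4/5)²+3·(4/5)⁴)/(360·4·100000) = -1376/9765625 m
Load 3 — point force P=17 kN at a=3 m (b=L-a=1):
  y_3 = -Pbx(L²-b²-x²)/(6LEI)  [x≤a] = -17·1·(4/5)·(4²-1²-(4/5)²)/(6·4·100000) = -6103/75000000 m
Superposition: y = Σ y_i = -386389/625000000 m ≈ -0.000618 m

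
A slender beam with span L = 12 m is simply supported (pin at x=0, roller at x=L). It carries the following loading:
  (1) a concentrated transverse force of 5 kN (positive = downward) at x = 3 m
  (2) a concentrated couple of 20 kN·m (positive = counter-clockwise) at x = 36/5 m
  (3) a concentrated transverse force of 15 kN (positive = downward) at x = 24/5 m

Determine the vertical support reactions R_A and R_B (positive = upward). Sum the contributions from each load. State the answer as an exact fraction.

Load 1 — point force P=5 kN at a=3 m (b=L-a=9):
  R_A = Pb/L = 5·9/12 = 15/4 kN
  R_B = Pa/L = 5·3/12 = 5/4 kN
Load 2 — applied couple M₀=20 kN·m at a=36/5 m (b=L-a=24/5):
  R_A = M₀/L = 20/12 = 5/3 kN
  R_B = -M₀/L = -20/12 = -5/3 kN
Load 3 — point force P=15 kN at a=24/5 m (b=L-a=36/5):
  R_A = Pb/L = 15·(36/5)/12 = 9 kN
  R_B = Pa/L = 15·(24/5)/12 = 6 kN
Superposition: R_A = 173/12 kN, R_B = 67/12 kN

R_A = 173/12 kN, R_B = 67/12 kN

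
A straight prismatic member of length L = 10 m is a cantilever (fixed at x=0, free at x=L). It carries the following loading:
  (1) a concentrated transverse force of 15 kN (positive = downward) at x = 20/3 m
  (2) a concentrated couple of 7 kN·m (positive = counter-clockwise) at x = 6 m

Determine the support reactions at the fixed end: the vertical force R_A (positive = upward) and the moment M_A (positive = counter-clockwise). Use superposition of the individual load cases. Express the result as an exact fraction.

Load 1 — point force P=15 kN at a=20/3 m (b=L-a=10/3):
  R_A = P = 15 kN
  M_A = Pa = 15·(20/3) = 100 kN·m
Load 2 — applied couple M₀=7 kN·m at a=6 m (b=L-a=4):
  R_A = 0 kN
  M_A = -M₀ = -7 kN·m
Superposition: R_A = 15 kN, M_A = 93 kN·m

R_A = 15 kN, M_A = 93 kN·m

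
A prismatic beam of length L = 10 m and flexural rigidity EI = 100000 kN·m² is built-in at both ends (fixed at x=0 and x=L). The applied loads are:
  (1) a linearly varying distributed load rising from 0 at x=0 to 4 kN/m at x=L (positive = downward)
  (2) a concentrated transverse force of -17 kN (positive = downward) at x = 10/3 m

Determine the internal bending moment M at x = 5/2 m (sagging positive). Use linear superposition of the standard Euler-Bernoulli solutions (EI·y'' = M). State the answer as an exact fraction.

Load 1 — triangular load w₀=4 kN/m (0→w₀ over full span):
  M_1 = 3w₀Lx/20 - w₀L²/30 - w₀x³/(6L) = 3·4·10·(5/2)/20 - 4·10²/30 - 4·(5/2)³/(6·10) = 5/8 kN·m
Load 2 — point force P=-17 kN at a=10/3 m (b=L-a=20/3):
  M_2 = Pb²(3a+b)x/L³ - Pab²/L²  [x≤a] = (-17)·(20/3)²·(3·(10/3)+(20/3))·(5/2)/10³ - (-17)·(10/3)·(20/3)²/10² = -170/27 kN·m
Superposition: M = Σ M_i = -1225/216 kN·m ≈ -5.671296 kN·m

M(5/2) = -1225/216 kN·m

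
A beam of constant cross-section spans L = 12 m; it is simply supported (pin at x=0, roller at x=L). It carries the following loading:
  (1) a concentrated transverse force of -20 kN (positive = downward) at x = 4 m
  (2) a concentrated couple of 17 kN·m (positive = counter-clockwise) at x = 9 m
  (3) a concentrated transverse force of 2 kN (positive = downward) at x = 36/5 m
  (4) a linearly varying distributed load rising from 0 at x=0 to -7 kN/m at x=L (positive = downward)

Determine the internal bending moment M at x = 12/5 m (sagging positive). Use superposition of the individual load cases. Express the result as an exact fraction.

M(12/5) = -7367/125 kN·m

Load 1 — point force P=-20 kN at a=4 m (b=L-a=8):
  M_1 = Pbx/L  [x≤a] = (-20)·8·(12/5)/12 = -32 kN·m
Load 2 — applied couple M₀=17 kN·m at a=9 m (b=L-a=3):
  M_2 = M₀x/L  [x≤a] = 17·(12/5)/12 = 17/5 kN·m
Load 3 — point force P=2 kN at a=36/5 m (b=L-a=24/5):
  M_3 = Pbx/L  [x≤a] = 2·(24/5)·(12/5)/12 = 48/25 kN·m
Load 4 — triangular load w₀=-7 kN/m (0→w₀ over full span):
  M_4 = w₀Lx/6 - w₀x³/(6L) = (-7)·12·(12/5)/6 - (-7)·(12/5)³/(6·12) = -4032/125 kN·m
Superposition: M = Σ M_i = -7367/125 kN·m ≈ -58.936000 kN·m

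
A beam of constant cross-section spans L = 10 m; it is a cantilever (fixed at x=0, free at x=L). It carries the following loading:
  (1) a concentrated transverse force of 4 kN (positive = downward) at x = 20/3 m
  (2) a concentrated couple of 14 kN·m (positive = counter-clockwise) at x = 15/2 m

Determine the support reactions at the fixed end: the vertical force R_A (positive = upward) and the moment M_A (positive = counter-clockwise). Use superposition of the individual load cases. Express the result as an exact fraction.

Load 1 — point force P=4 kN at a=20/3 m (b=L-a=10/3):
  R_A = P = 4 kN
  M_A = Pa = 4·(20/3) = 80/3 kN·m
Load 2 — applied couple M₀=14 kN·m at a=15/2 m (b=L-a=5/2):
  R_A = 0 kN
  M_A = -M₀ = -14 kN·m
Superposition: R_A = 4 kN, M_A = 38/3 kN·m

R_A = 4 kN, M_A = 38/3 kN·m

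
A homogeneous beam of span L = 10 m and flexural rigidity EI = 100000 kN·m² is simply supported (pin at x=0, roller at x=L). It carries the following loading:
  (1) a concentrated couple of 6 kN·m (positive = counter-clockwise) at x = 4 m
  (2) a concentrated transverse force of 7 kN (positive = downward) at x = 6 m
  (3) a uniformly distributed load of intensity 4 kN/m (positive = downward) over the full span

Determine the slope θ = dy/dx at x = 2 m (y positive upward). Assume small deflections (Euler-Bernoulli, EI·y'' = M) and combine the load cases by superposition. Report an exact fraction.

Load 1 — applied couple M₀=6 kN·m at a=4 m (b=L-a=6):
  θ_1 = (M₀x²/(2L)+C₁)/EI  [x≤a] with C₁=M₀(3b²-L²)/(6L)=4/5 = (6·2²/(2·10)+(4/5))/100000 = 1/50000 rad
Load 2 — point force P=7 kN at a=6 m (b=L-a=4):
  θ_2 = -Pb(L²-b²-3x²)/(6LEI)  [x≤a] = -7·4·(10²-4²-3·2²)/(6·10·100000) = -21/62500 rad
Load 3 — uniform load w=4 kN/m over full span:
  θ_3 = -w(L³-6Lx²+4x³)/(24EI) = -4·(10³-6·10·2²+4·2³)/(24·100000) = -33/25000 rad
Superposition: θ = Σ θ_i = -409/250000 rad ≈ -0.001636 rad

θ(2) = -409/250000 rad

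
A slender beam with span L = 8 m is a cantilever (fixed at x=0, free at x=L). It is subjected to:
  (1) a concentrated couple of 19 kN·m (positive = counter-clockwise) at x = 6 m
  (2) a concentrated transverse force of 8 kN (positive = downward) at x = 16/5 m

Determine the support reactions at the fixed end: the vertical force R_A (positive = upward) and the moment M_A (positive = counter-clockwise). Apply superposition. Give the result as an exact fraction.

Load 1 — applied couple M₀=19 kN·m at a=6 m (b=L-a=2):
  R_A = 0 kN
  M_A = -M₀ = -19 kN·m
Load 2 — point force P=8 kN at a=16/5 m (b=L-a=24/5):
  R_A = P = 8 kN
  M_A = Pa = 8·(16/5) = 128/5 kN·m
Superposition: R_A = 8 kN, M_A = 33/5 kN·m

R_A = 8 kN, M_A = 33/5 kN·m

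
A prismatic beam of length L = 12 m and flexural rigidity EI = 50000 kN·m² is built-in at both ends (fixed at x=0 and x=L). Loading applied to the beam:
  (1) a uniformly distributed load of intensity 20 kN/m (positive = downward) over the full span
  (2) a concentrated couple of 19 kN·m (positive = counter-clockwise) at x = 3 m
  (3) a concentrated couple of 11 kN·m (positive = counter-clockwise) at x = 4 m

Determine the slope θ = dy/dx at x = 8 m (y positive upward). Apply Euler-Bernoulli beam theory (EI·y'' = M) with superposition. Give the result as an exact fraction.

Load 1 — uniform load w=20 kN/m over full span:
  θ_1 = -wx(L-x)(L-2x)/(12EI) = -20·8·(12-8)·(12-2·8)/(12·50000) = 8/1875 rad
Load 2 — applied couple M₀=19 kN·m at a=3 m (b=L-a=9):
  θ_2 = (R_Ax²/2 - M_Ax - M₀(x-a))/EI  [x>a] with R_A=57/32, M_A=-57/16 = ((57/32)·8²/2 - (-57/16)·8 - 19·(8-3))/50000 = -19/100000 rad
Load 3 — applied couple M₀=11 kN·m at a=4 m (b=L-a=8):
  θ_3 = (R_Ax²/2 - M_Ax - M₀(x-a))/EI  [x>a] with R_A=11/9, M_A=0 = ((11/9)·8²/2 - 0·8 - 11·(8-4))/50000 = -11/112500 rad
Superposition: θ = Σ θ_i = 3581/900000 rad ≈ 0.003979 rad

θ(8) = 3581/900000 rad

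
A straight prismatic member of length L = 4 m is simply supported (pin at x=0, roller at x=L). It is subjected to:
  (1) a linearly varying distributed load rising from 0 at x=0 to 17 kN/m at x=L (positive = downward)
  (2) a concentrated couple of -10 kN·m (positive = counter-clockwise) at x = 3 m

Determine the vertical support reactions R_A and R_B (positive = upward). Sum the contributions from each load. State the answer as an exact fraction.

Load 1 — triangular load w₀=17 kN/m (0→w₀ over full span):
  R_A = w₀L/6 = 17·4/6 = 34/3 kN
  R_B = w₀L/3 = 17·4/3 = 68/3 kN
Load 2 — applied couple M₀=-10 kN·m at a=3 m (b=L-a=1):
  R_A = M₀/L = (-10)/4 = -5/2 kN
  R_B = -M₀/L = -(-10)/4 = 5/2 kN
Superposition: R_A = 53/6 kN, R_B = 151/6 kN

R_A = 53/6 kN, R_B = 151/6 kN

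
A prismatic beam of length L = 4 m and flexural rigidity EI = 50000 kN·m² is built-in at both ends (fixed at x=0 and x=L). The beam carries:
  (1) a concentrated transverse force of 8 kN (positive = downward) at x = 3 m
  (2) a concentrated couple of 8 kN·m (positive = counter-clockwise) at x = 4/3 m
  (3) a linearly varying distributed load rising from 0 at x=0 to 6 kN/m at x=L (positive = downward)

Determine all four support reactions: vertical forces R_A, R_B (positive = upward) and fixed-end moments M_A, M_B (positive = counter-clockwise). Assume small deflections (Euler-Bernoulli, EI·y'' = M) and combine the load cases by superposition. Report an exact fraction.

Load 1 — point force P=8 kN at a=3 m (b=L-a=1):
  R_A = Pb²(3a+b)/L³ = 8·1²·(3·3+1)/4³ = 5/4 kN
  M_A = Pab²/L² = 8·3·1²/4² = 3/2 kN·m
  R_B = Pa²(a+3b)/L³ = 8·3²·(3+3·1)/4³ = 27/4 kN
  M_B = -Pa²b/L² = -8·3²·1/4² = -9/2 kN·m
Load 2 — applied couple M₀=8 kN·m at a=4/3 m (b=L-a=8/3):
  R_A = 6M₀ab/L³ = 6·8·(4/3)·(8/3)/4³ = 8/3 kN
  M_A = M₀b(2a-b)/L² = 8·(8/3)·(2·(4/3)-(8/3))/4² = 0 kN·m
  R_B = -6M₀ab/L³ = -6·8·(4/3)·(8/3)/4³ = -8/3 kN
  M_B = M₀a(2b-a)/L² = 8·(4/3)·(2·(8/3)-(4/3))/4² = 8/3 kN·m
Load 3 — triangular load w₀=6 kN/m (0→w₀ over full span):
  R_A = 3w₀L/20 = 3·6·4/20 = 18/5 kN
  M_A = w₀L²/30 = 6·4²/30 = 16/5 kN·m
  R_B = 7w₀L/20 = 7·6·4/20 = 42/5 kN
  M_B = -w₀L²/20 = -6·4²/20 = -24/5 kN·m
Superposition: R_A = 451/60 kN, M_A = 47/10 kN·m, R_B = 749/60 kN, M_B = -199/30 kN·m

R_A = 451/60 kN, M_A = 47/10 kN·m, R_B = 749/60 kN, M_B = -199/30 kN·m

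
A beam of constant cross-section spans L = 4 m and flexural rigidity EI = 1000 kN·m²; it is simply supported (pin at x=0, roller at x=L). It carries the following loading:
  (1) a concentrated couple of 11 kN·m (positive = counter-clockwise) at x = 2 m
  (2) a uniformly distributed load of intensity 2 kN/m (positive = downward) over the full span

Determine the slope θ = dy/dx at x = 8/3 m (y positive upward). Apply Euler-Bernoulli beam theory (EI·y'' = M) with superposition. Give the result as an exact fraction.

Load 1 — applied couple M₀=11 kN·m at a=2 m (b=L-a=2):
  θ_1 = (M₀x²/(2L)-M₀(x-a)+C₁)/EI  [x>a] with C₁=M₀(3b²-L²)/(6L)=-11/6 = (11·(8/3)²/(2·4)-11·((8/3)-2)+(-11/6))/1000 = 11/18000 rad
Load 2 — uniform load w=2 kN/m over full span:
  θ_2 = -w(L³-6Lx²+4x³)/(24EI) = -2·(4³-6·4·(8/3)²+4·(8/3)³)/(24·1000) = 26/10125 rad
Superposition: θ = Σ θ_i = 103/32400 rad ≈ 0.003179 rad

θ(8/3) = 103/32400 rad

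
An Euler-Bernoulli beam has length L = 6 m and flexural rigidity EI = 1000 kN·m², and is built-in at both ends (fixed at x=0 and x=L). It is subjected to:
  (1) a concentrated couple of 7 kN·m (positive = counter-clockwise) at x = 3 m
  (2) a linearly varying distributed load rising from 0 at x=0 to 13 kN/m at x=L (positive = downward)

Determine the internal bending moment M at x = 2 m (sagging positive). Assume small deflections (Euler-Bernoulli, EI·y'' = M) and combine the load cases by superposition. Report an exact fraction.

Load 1 — applied couple M₀=7 kN·m at a=3 m (b=L-a=3):
  M_1 = R_Ax - M_A  [x≤a] with R_A=7/4, M_A=7/4 = (7/4)·2 - (7/4) = 7/4 kN·m
Load 2 — triangular load w₀=13 kN/m (0→w₀ over full span):
  M_2 = 3w₀Lx/20 - w₀L²/30 - w₀x³/(6L) = 3·13·6·2/20 - 13·6²/30 - 13·2³/(6·6) = 221/45 kN·m
Superposition: M = Σ M_i = 1199/180 kN·m ≈ 6.661111 kN·m

M(2) = 1199/180 kN·m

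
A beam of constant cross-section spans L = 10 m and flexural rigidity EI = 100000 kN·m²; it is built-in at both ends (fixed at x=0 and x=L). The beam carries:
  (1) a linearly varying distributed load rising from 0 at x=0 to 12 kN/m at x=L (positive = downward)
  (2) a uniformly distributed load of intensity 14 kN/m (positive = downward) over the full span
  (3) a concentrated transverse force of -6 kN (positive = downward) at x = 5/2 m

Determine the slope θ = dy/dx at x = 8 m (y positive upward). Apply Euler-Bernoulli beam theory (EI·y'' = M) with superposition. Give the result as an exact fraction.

Load 1 — triangular load w₀=12 kN/m (0→w₀ over full span):
  θ_1 = -w₀(2x(L-x)(L-2x)(x+2L)+x²(L-x)²)/(120LEI) = -12·(2·8·(10-8)·(10-2·8)·(8+2·10)+8²·(10-8)²)/(120·10·100000) = 8/15625 rad
Load 2 — uniform load w=14 kN/m over full span:
  θ_2 = -wx(L-x)(L-2x)/(12EI) = -14·8·(10-8)·(10-2·8)/(12·100000) = 7/6250 rad
Load 3 — point force P=-6 kN at a=5/2 m (b=L-a=15/2):
  θ_3 = Pa²(L-x)(2bL-(3b+a)(L-x))/(2L³EI)  [x>a] = (-6)·(5/2)²·(10-8)·(2·(15/2)·10-(3·(15/2)+(5/2))·(10-8))/(2·10³·100000) = -3/80000 rad
Superposition: θ = Σ θ_i = 3189/2000000 rad ≈ 0.001594 rad

θ(8) = 3189/2000000 rad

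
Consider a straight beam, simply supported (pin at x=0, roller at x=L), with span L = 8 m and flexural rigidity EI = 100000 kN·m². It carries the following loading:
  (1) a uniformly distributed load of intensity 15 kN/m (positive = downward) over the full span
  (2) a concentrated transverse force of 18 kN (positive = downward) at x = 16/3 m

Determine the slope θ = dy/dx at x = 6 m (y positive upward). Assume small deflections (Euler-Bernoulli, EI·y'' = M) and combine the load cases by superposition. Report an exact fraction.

θ(6) = 601/225000 rad

Load 1 — uniform load w=15 kN/m over full span:
  θ_1 = -w(L³-6Lx²+4x³)/(24EI) = -15·(8³-6·8·6²+4·6³)/(24·100000) = 11/5000 rad
Load 2 — point force P=18 kN at a=16/3 m (b=L-a=8/3):
  θ_2 = -Pa(2L²-6Lx+3x²+a²)/(6LEI)  [x>a] = -18·(16/3)·(2·8²-6·8·6+3·6²+(16/3)²)/(6·8·100000) = 53/112500 rad
Superposition: θ = Σ θ_i = 601/225000 rad ≈ 0.002671 rad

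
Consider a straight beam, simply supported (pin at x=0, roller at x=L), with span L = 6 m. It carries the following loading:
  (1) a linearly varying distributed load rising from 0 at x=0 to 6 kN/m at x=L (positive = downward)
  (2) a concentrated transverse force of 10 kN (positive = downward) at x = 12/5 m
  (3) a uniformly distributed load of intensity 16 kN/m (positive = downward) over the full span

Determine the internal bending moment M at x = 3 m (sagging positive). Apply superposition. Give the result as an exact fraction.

M(3) = 195/2 kN·m

Load 1 — triangular load w₀=6 kN/m (0→w₀ over full span):
  M_1 = w₀Lx/6 - w₀x³/(6L) = 6·6·3/6 - 6·3³/(6·6) = 27/2 kN·m
Load 2 — point force P=10 kN at a=12/5 m (b=L-a=18/5):
  M_2 = Pa(L-x)/L  [x>a] = 10·(12/5)·(6-3)/6 = 12 kN·m
Load 3 — uniform load w=16 kN/m over full span:
  M_3 = wx(L-x)/2 = 16·3·(6-3)/2 = 72 kN·m
Superposition: M = Σ M_i = 195/2 kN·m ≈ 97.500000 kN·m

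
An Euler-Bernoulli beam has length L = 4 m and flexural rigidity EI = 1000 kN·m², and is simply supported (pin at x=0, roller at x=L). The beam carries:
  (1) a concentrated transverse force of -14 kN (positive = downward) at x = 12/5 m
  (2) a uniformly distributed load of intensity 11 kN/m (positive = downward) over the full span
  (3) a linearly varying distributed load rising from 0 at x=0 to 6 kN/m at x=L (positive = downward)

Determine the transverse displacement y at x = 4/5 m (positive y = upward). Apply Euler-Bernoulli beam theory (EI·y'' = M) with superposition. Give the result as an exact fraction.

Load 1 — point force P=-14 kN at a=12/5 m (b=L-a=8/5):
  y_1 = -Pbx(L²-b²-x²)/(6LEI)  [x≤a] = -(-14)·(8/5)·(4/5)·(4²-(8/5)²-(4/5)²)/(6·4·1000) = 448/46875 m
Load 2 — uniform load w=11 kN/m over full span:
  y_2 = -wx(L³-2Lx²+x³)/(24EI) = -11·(4/5)·(4³-2·4·(4/5)²+(4/5)³)/(24·1000) = -5104/234375 m
Load 3 — triangular load w₀=6 kN/m (0→w₀ over full span):
  y_3 = -w₀x(7L⁴-10L²x²+3x⁴)/(360LEI) = -6·(4/5)·(7·4⁴-10·4²·(4/5)²+3·(4/5)⁴)/(360·4·1000) = -11008/1953125 m
Superposition: y = Σ y_i = -104624/5859375 m ≈ -0.017856 m

y(4/5) = -104624/5859375 m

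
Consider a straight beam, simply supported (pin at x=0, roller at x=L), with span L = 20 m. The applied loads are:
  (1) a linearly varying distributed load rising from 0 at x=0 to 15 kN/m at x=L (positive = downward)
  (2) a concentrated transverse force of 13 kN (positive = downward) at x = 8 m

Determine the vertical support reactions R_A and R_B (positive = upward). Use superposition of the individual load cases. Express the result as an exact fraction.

R_A = 289/5 kN, R_B = 526/5 kN

Load 1 — triangular load w₀=15 kN/m (0→w₀ over full span):
  R_A = w₀L/6 = 15·20/6 = 50 kN
  R_B = w₀L/3 = 15·20/3 = 100 kN
Load 2 — point force P=13 kN at a=8 m (b=L-a=12):
  R_A = Pb/L = 13·12/20 = 39/5 kN
  R_B = Pa/L = 13·8/20 = 26/5 kN
Superposition: R_A = 289/5 kN, R_B = 526/5 kN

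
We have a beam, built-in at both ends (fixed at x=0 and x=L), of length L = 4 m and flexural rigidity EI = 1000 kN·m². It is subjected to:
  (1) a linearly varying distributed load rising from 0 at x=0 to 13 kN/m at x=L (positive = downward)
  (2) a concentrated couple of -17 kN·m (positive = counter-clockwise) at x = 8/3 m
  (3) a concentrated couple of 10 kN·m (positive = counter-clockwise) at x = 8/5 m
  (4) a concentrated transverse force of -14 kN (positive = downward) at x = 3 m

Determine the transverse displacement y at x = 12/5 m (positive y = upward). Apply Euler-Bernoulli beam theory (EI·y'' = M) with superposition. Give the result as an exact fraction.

y(12/5) = 51079/15625000 m

Load 1 — triangular load w₀=13 kN/m (0→w₀ over full span):
  y_1 = -w₀x²(L-x)²(x+2L)/(120LEI) = -13·(12/5)²·(4-(12/5))²·((12/5)+2·4)/(120·4·1000) = -8112/1953125 m
Load 2 — applied couple M₀=-17 kN·m at a=8/3 m (b=L-a=4/3):
  y_2 = (R_Ax³/6 - M_Ax²/2)/EI  [x≤a] with R_A=-17/3, M_A=-17/3 = ((-17/3)·(12/5)³/6 - (-17/3)·(12/5)²/2)/1000 = 51/15625 m
Load 3 — applied couple M₀=10 kN·m at a=8/5 m (b=L-a=12/5):
  y_3 = (R_Ax³/6 - M_Ax²/2 - M₀(x-a)²/2)/EI  [x>a] with R_A=18/5, M_A=6/5 = ((18/5)·(12/5)³/6 - (6/5)·(12/5)²/2 - 10·((12/5)-(8/5))²/2)/1000 = 128/78125 m
Load 4 — point force P=-14 kN at a=3 m (b=L-a=1):
  y_4 = -Pb²x²(3aL-(3a+b)x)/(6L³EI)  [x≤a] = -(-14)·1²·(12/5)²·(3·3·4-(3·3+1)·(12/5))/(6·4³·1000) = 63/25000 m
Superposition: y = Σ y_i = 51079/15625000 m ≈ 0.003269 m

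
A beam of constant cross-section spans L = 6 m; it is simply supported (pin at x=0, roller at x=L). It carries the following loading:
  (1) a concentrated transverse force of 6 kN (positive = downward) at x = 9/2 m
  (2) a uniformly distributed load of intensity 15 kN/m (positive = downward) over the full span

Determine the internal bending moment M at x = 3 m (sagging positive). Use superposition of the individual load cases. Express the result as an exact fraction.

M(3) = 72 kN·m

Load 1 — point force P=6 kN at a=9/2 m (b=L-a=3/2):
  M_1 = Pbx/L  [x≤a] = 6·(3/2)·3/6 = 9/2 kN·m
Load 2 — uniform load w=15 kN/m over full span:
  M_2 = wx(L-x)/2 = 15·3·(6-3)/2 = 135/2 kN·m
Superposition: M = Σ M_i = 72 kN·m ≈ 72.000000 kN·m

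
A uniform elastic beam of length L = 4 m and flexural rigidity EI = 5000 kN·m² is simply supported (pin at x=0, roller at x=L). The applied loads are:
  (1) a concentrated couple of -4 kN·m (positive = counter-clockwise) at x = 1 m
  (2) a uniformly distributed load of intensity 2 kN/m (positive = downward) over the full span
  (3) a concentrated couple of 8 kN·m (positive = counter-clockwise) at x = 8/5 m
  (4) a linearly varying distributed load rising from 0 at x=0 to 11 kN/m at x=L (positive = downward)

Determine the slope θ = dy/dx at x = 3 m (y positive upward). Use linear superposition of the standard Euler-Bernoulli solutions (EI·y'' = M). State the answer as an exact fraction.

Load 1 — applied couple M₀=-4 kN·m at a=1 m (b=L-a=3):
  θ_1 = (M₀x²/(2L)-M₀(x-a)+C₁)/EI  [x>a] with C₁=M₀(3b²-L²)/(6L)=-11/6 = ((-4)·3²/(2·4)-(-4)·(3-1)+(-11/6))/5000 = 1/3000 rad
Load 2 — uniform load w=2 kN/m over full span:
  θ_2 = -w(L³-6Lx²+4x³)/(24EI) = -2·(4³-6·4·3²+4·3³)/(24·5000) = 11/15000 rad
Load 3 — applied couple M₀=8 kN·m at a=8/5 m (b=L-a=12/5):
  θ_3 = (M₀x²/(2L)-M₀(x-a)+C₁)/EI  [x>a] with C₁=M₀(3b²-L²)/(6L)=32/75 = (8·3²/(2·4)-8·(3-(8/5))+(32/75))/5000 = -133/375000 rad
Load 4 — triangular load w₀=11 kN/m (0→w₀ over full span):
  θ_4 = -w₀(7L⁴-30L²x²+15x⁴)/(360LEI) = -11·(7·4⁴-30·4²·3²+15·3⁴)/(360·4·5000) = 14443/7200000 rad
Superposition: θ = Σ θ_i = 97847/36000000 rad ≈ 0.002718 rad

θ(3) = 97847/36000000 rad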